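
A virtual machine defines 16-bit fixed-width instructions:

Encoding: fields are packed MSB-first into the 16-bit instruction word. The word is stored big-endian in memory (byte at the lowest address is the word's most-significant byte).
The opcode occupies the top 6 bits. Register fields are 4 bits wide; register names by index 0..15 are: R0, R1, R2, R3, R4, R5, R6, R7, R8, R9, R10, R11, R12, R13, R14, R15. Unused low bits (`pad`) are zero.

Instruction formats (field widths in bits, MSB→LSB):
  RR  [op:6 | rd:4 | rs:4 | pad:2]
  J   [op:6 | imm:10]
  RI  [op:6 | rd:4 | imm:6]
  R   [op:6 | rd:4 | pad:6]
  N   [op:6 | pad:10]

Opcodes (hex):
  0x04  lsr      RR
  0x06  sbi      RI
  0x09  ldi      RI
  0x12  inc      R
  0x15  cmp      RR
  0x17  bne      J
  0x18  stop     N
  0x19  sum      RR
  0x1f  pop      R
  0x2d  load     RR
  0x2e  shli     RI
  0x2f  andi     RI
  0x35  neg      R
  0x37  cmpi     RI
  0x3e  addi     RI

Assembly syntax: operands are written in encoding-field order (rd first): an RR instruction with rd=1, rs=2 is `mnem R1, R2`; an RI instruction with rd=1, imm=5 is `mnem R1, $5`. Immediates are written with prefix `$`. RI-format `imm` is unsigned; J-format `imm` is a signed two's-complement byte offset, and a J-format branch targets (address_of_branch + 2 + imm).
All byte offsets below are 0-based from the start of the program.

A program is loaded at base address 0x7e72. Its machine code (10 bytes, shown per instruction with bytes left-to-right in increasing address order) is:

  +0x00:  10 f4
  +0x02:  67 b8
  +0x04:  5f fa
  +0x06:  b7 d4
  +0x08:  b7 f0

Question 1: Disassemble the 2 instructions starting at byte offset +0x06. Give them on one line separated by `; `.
load R15, R5; load R15, R12

[06] b7 d4 → 0xb7d4
  opcode bits[15:10]=0x2d: load/RR
  rd@[9:6]=0xf ⇒ R15
  rs@[5:2]=0x5 ⇒ R5
[08] b7 f0 → 0xb7f0
  opcode bits[15:10]=0x2d: load/RR
  rd@[9:6]=0xf ⇒ R15
  rs@[5:2]=0xc ⇒ R12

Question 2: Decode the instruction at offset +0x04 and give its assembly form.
[04] 5f fa → 0x5ffa
  opcode bits[15:10]=0x17: bne/J
  imm@[9:0]=0x3fa (s10→-6) ⇒ $-6

bne $-6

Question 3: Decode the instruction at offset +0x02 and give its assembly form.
sum R14, R14

+0x02: 67 b8 ⇒ word 0x67b8 (big)
  opcode bits[15:10]=0x19: sum/RR
  rd: (w>>6)&0xf=0xe → R14
  rs: (w>>2)&0xf=0xe → R14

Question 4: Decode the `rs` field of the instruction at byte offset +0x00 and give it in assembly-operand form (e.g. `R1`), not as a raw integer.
R13

+0x00: 10 f4 ⇒ word 0x10f4 (big)
  opcode bits[15:10]=0x4: lsr/RR
  [9:6] rd=3 = R3
  [5:2] rs=13 = R13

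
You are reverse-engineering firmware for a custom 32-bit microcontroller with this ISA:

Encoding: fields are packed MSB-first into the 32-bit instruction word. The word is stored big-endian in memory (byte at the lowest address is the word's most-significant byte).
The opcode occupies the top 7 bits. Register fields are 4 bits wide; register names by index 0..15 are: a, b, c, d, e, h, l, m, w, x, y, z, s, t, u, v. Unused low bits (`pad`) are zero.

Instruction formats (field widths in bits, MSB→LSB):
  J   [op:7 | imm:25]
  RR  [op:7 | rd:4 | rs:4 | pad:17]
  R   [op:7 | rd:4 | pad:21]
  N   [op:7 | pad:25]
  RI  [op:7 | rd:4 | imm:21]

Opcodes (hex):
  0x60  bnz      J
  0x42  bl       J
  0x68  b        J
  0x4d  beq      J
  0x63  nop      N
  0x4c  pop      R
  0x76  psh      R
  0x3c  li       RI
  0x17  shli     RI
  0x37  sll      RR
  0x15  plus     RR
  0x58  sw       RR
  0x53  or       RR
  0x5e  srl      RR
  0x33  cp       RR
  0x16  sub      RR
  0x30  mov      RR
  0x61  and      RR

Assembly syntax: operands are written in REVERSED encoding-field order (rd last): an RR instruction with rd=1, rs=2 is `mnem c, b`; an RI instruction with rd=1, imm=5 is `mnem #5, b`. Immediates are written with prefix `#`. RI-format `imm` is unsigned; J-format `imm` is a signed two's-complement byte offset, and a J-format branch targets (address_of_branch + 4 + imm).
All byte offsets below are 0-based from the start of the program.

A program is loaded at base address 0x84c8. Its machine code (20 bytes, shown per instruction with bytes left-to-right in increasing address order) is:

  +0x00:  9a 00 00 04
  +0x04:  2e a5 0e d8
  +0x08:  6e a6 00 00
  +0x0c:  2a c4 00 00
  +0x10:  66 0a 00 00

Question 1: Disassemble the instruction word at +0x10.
[10] 66 0a 00 00 → 0x660a0000
  op=0x660a0000>>25=0x33 ⇒ cp (RR)
  rd@[24:21]=0x0 ⇒ a
  rs@[20:17]=0x5 ⇒ h

cp h, a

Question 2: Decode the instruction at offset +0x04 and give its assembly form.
off 0x04: read 2e a5 0e d8 as big → 0x2ea50ed8
  op=0x2ea50ed8>>25=0x17 ⇒ shli (RI)
  [24:21] rd=5 = h
  [20:0] imm=331480 = #331480

shli #331480, h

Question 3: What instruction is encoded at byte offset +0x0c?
plus c, l

@+0c  big-endian(2a c4 00 00) = 0x2ac40000
  op=0x2ac40000>>25=0x15 ⇒ plus (RR)
  [24:21] rd=6 = l
  [20:17] rs=2 = c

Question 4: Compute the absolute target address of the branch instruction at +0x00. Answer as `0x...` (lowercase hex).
0x84d0

off 0x00: read 9a 00 00 04 as big → 0x9a000004
  op=0x9a000004>>25=0x4d ⇒ beq (J)
  imm: (w>>0)&0x1ffffff=0x4 → #4
  target = base 0x84c8 + off 0x00 + 4 + imm 4 = 0x84d0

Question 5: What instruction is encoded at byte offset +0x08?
off 0x08: read 6e a6 00 00 as big → 0x6ea60000
  op=0x6ea60000>>25=0x37 ⇒ sll (RR)
  [24:21] rd=5 = h
  [20:17] rs=3 = d

sll d, h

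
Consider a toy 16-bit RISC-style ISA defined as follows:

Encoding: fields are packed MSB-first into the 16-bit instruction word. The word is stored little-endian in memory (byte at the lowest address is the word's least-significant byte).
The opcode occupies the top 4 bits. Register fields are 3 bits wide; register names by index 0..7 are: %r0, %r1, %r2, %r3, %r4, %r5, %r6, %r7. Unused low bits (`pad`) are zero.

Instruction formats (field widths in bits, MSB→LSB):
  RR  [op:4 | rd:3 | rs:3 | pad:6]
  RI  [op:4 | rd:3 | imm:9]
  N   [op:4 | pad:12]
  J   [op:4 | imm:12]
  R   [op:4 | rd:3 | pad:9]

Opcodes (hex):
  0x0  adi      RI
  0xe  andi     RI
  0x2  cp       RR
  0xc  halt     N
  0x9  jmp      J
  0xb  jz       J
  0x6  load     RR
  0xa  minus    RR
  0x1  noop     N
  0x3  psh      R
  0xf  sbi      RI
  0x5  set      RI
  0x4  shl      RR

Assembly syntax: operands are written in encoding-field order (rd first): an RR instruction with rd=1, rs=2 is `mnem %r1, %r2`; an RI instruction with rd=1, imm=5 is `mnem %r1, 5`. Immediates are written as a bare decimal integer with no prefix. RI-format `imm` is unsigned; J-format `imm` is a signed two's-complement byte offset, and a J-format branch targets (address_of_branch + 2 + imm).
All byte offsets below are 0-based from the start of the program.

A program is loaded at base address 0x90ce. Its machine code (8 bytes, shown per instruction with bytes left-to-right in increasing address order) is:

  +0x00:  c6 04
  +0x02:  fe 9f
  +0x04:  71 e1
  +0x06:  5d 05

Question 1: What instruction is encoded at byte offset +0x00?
+0x00: c6 04 ⇒ word 0x04c6 (little)
  opcode bits[15:12]=0x0: adi/RI
  rd: (w>>9)&0x7=0x2 → %r2
  imm: (w>>0)&0x1ff=0xc6 → 198

adi %r2, 198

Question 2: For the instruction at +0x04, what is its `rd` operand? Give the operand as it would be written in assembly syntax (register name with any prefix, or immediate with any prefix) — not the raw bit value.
@+04  little-endian(71 e1) = 0xe171
  opcode bits[15:12]=0xe: andi/RI
  [11:9] rd=0 = %r0
  [8:0] imm=369 = 369

%r0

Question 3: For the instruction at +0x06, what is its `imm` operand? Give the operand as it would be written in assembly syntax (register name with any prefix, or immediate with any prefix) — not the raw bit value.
349

+0x06: 5d 05 ⇒ word 0x055d (little)
  opcode bits[15:12]=0x0: adi/RI
  [11:9] rd=2 = %r2
  [8:0] imm=349 = 349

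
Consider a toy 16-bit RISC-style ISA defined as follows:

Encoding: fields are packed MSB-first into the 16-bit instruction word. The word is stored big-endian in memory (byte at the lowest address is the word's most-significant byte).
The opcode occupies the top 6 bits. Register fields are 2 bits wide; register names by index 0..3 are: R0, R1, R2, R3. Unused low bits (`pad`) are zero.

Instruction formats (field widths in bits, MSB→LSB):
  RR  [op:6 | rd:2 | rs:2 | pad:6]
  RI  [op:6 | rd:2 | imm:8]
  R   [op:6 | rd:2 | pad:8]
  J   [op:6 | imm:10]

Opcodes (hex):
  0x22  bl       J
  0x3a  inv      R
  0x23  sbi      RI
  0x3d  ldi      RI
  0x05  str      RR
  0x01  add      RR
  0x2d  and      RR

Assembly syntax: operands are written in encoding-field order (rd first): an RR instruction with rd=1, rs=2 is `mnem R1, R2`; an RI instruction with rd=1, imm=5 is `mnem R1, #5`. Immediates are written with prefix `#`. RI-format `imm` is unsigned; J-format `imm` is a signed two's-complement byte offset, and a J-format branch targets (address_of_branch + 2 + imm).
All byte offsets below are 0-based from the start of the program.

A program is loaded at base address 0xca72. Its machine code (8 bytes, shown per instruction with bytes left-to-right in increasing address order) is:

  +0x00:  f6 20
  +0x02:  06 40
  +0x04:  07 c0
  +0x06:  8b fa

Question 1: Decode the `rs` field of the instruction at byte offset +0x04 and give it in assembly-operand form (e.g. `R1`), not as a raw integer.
R3

off 0x04: read 07 c0 as big → 0x07c0
  top 6b → 0x1 → add [RR]
  [9:8] rd=3 = R3
  [7:6] rs=3 = R3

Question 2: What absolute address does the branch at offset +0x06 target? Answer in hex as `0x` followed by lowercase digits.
0xca74

off 0x06: read 8b fa as big → 0x8bfa
  op=0x8bfa>>10=0x22 ⇒ bl (J)
  imm: (w>>0)&0x3ff=0x3fa (s10→-6) → #-6
  target = base 0xca72 + off 0x06 + 2 + imm -6 = 0xca74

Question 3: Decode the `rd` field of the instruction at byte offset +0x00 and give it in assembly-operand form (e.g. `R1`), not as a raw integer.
R2

@+00  big-endian(f6 20) = 0xf620
  op=0xf620>>10=0x3d ⇒ ldi (RI)
  rd: (w>>8)&0x3=0x2 → R2
  imm: (w>>0)&0xff=0x20 → #32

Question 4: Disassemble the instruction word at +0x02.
@+02  big-endian(06 40) = 0x0640
  top 6b → 0x1 → add [RR]
  [9:8] rd=2 = R2
  [7:6] rs=1 = R1

add R2, R1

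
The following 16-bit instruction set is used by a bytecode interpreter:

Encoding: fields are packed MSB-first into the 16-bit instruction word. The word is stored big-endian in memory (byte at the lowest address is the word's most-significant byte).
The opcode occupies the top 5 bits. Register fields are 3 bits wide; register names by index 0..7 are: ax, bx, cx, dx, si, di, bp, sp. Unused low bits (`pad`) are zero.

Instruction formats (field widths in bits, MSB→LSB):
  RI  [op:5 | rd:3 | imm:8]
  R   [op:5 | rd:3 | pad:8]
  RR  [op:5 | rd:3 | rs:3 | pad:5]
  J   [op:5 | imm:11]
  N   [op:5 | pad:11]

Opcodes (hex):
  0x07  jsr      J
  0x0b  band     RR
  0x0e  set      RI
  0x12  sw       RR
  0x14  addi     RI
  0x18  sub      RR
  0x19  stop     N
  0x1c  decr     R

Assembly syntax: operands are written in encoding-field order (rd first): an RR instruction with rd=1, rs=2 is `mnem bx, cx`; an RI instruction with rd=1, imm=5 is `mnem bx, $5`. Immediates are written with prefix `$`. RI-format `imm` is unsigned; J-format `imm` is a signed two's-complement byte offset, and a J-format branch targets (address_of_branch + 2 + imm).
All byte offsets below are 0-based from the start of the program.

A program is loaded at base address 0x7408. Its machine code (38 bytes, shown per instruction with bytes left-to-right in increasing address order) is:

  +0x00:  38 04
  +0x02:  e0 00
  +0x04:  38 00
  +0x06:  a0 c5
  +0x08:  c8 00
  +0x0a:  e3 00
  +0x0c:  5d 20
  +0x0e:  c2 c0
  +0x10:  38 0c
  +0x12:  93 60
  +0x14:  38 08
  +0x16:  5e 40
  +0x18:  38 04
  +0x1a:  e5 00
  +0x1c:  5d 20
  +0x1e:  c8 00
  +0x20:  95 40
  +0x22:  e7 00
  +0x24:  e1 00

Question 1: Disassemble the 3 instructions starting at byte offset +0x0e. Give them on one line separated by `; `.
sub cx, bp; jsr $12; sw dx, dx

@+0e  big-endian(c2 c0) = 0xc2c0
  opcode bits[15:11]=0x18: sub/RR
  rd@[10:8]=0x2 ⇒ cx
  rs@[7:5]=0x6 ⇒ bp
@+10  big-endian(38 0c) = 0x380c
  opcode bits[15:11]=0x7: jsr/J
  imm@[10:0]=0xc ⇒ $12
@+12  big-endian(93 60) = 0x9360
  opcode bits[15:11]=0x12: sw/RR
  rd@[10:8]=0x3 ⇒ dx
  rs@[7:5]=0x3 ⇒ dx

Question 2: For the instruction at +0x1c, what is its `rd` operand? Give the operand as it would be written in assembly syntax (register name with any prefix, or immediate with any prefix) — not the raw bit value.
+0x1c: 5d 20 ⇒ word 0x5d20 (big)
  opcode bits[15:11]=0xb: band/RR
  rd: (w>>8)&0x7=0x5 → di
  rs: (w>>5)&0x7=0x1 → bx

di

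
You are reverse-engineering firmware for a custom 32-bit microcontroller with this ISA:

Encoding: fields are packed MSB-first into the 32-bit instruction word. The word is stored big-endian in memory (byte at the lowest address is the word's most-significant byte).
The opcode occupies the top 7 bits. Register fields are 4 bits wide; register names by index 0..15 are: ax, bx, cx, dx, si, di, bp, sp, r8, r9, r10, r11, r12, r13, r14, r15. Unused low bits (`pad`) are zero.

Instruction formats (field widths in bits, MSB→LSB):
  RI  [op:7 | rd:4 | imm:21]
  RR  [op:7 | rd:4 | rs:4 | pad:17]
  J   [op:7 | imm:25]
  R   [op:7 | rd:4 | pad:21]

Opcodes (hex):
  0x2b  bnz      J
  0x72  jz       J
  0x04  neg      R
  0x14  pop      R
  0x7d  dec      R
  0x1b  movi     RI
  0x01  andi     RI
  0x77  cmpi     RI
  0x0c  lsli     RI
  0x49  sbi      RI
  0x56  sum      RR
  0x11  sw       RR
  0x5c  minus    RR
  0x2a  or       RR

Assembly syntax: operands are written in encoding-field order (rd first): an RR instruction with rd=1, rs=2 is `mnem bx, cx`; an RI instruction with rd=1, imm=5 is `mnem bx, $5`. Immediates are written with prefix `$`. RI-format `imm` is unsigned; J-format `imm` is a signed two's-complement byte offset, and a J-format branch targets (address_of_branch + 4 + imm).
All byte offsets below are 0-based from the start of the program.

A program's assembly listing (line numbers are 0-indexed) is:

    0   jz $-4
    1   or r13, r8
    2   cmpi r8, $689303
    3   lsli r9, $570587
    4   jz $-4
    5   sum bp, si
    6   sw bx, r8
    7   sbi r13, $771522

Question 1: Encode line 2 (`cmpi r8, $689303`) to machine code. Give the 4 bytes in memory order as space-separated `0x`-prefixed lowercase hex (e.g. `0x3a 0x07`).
L2: cmpi op=0x77:7|rd=8:4|imm=689303:21 ⇒ 0xef0a8497 ⇒ big ef 0a 84 97

0xef 0x0a 0x84 0x97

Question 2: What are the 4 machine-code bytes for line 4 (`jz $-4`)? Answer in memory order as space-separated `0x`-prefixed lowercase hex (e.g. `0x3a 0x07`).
0xe5 0xff 0xff 0xfc

4. jz fields op=0x72:7|imm=-4:25 → word e5fffffch → e5 ff ff fc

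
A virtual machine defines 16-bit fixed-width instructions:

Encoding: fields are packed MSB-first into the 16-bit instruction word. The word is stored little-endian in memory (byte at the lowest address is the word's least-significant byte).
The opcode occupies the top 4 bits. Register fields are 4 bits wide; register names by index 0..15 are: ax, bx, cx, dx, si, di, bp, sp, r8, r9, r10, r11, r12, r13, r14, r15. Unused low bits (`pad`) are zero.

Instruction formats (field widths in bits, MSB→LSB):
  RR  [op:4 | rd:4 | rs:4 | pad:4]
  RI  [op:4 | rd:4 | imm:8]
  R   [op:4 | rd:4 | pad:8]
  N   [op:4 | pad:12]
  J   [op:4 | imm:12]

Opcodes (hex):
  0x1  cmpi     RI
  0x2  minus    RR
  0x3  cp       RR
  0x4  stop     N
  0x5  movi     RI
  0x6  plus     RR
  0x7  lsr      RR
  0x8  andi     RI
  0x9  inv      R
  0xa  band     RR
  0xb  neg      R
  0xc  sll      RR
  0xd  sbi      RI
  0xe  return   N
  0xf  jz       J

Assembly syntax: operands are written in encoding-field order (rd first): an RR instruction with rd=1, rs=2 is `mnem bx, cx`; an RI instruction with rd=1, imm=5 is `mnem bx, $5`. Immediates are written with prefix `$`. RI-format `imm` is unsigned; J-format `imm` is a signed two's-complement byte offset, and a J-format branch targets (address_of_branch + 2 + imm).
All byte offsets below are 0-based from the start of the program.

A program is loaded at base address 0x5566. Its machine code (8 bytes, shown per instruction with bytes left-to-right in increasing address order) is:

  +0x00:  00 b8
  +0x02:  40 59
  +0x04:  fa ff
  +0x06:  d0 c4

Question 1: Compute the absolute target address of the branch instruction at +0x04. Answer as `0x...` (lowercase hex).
@+04  little-endian(fa ff) = 0xfffa
  op=0xfffa>>12=0xf ⇒ jz (J)
  imm: (w>>0)&0xfff=0xffa (s12→-6) → $-6
  target = base 0x5566 + off 0x04 + 2 + imm -6 = 0x5566

0x5566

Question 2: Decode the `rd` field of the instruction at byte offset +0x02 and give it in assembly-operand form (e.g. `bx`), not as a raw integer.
r9

+0x02: 40 59 ⇒ word 0x5940 (little)
  top 4b → 0x5 → movi [RI]
  [11:8] rd=9 = r9
  [7:0] imm=64 = $64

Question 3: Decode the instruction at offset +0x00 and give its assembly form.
neg r8

[00] 00 b8 → 0xb800
  op=0xb800>>12=0xb ⇒ neg (R)
  rd@[11:8]=0x8 ⇒ r8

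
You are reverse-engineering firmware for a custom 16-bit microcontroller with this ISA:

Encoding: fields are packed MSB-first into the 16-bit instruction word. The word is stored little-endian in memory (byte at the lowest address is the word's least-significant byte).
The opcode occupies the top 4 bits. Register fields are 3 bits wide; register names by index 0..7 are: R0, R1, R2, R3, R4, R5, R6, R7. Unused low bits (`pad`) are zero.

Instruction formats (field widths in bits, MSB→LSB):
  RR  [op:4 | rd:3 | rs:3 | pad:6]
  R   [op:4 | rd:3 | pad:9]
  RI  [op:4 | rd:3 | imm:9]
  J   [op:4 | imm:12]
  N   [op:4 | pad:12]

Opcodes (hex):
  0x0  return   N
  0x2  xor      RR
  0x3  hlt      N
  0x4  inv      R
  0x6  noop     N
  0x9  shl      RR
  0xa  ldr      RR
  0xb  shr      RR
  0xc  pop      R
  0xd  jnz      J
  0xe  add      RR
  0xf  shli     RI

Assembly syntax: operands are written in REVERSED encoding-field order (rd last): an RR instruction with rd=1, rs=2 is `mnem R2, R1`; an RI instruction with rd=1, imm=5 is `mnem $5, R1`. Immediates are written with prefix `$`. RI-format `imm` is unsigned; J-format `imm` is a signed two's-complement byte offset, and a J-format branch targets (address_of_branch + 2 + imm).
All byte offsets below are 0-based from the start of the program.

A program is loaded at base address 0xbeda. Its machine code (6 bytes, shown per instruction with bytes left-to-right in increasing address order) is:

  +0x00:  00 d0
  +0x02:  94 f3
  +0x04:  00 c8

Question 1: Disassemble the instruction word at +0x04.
pop R4

off 0x04: read 00 c8 as little → 0xc800
  op=0xc800>>12=0xc ⇒ pop (R)
  rd@[11:9]=0x4 ⇒ R4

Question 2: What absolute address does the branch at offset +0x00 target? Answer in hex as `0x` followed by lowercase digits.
0xbedc

@+00  little-endian(00 d0) = 0xd000
  op=0xd000>>12=0xd ⇒ jnz (J)
  imm@[11:0]=0x0 ⇒ $0
  target = base 0xbeda + off 0x00 + 2 + imm 0 = 0xbedc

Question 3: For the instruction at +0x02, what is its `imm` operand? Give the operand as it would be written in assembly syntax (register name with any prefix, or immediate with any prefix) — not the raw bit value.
$404

off 0x02: read 94 f3 as little → 0xf394
  opcode bits[15:12]=0xf: shli/RI
  [11:9] rd=1 = R1
  [8:0] imm=404 = $404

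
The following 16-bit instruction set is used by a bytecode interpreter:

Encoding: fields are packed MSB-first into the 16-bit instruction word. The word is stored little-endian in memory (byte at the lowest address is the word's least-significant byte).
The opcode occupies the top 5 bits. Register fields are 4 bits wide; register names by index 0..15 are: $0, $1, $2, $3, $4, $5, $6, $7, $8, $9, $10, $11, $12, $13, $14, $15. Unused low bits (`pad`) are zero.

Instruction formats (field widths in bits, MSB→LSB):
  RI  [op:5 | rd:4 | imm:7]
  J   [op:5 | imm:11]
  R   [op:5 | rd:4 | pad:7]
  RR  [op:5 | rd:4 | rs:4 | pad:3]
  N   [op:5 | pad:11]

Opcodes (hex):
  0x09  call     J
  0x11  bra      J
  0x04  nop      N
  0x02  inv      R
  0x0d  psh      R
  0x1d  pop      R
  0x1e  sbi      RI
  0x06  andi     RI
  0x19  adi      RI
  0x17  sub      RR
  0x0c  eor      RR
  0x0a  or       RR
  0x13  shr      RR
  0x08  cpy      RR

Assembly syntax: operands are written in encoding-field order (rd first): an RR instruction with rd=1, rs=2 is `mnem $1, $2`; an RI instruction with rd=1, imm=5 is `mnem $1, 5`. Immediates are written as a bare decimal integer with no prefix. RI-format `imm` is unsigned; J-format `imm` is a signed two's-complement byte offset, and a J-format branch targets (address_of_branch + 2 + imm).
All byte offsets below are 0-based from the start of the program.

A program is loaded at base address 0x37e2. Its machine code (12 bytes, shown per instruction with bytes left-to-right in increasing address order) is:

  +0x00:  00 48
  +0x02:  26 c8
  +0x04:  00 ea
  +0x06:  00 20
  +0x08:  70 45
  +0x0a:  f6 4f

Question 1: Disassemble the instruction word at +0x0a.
call -10

+0x0a: f6 4f ⇒ word 0x4ff6 (little)
  op=0x4ff6>>11=0x9 ⇒ call (J)
  imm: (w>>0)&0x7ff=0x7f6 (s11→-10) → -10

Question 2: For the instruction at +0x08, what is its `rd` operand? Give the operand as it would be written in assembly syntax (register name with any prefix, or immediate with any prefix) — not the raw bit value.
@+08  little-endian(70 45) = 0x4570
  op=0x4570>>11=0x8 ⇒ cpy (RR)
  rd: (w>>7)&0xf=0xa → $10
  rs: (w>>3)&0xf=0xe → $14

$10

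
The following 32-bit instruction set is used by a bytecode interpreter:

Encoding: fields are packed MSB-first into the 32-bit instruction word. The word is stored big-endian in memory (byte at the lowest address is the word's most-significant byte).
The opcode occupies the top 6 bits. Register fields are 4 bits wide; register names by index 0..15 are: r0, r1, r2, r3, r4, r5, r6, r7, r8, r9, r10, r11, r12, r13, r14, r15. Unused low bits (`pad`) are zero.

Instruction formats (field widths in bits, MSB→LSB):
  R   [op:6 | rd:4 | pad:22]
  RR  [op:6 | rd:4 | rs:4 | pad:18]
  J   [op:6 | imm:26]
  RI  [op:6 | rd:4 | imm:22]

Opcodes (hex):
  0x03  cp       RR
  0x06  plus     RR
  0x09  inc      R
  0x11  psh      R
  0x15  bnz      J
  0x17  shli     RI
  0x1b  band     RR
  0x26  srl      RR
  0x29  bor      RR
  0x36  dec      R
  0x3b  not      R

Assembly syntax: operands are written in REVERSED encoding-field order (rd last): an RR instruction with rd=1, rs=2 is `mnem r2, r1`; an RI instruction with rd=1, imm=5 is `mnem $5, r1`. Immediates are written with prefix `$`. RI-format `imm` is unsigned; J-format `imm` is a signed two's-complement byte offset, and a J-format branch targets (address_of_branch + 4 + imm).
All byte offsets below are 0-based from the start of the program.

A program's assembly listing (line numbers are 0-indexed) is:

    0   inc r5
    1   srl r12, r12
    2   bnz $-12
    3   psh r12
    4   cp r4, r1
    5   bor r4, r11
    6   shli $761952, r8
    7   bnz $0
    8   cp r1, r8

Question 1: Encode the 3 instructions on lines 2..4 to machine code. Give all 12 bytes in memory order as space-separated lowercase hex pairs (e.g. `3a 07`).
line 2 (bnz): pack op=0x15:6|imm=-12:26 = 0x57fffff4; big→ 57 ff ff f4
line 3 (psh): pack op=0x11:6|rd=12:4|pad=0:22 = 0x47000000; big→ 47 00 00 00
line 4 (cp): pack op=0x3:6|rd=1:4|rs=4:4|pad=0:18 = 0x0c500000; big→ 0c 50 00 00

57 ff ff f4 47 00 00 00 0c 50 00 00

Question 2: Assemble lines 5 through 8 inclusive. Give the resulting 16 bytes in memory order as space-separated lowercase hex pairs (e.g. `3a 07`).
L5: bor op=0x29:6|rd=11:4|rs=4:4|pad=0:18 ⇒ 0xa6d00000 ⇒ big a6 d0 00 00
L6: shli op=0x17:6|rd=8:4|imm=761952:22 ⇒ 0x5e0ba060 ⇒ big 5e 0b a0 60
L7: bnz op=0x15:6|imm=0:26 ⇒ 0x54000000 ⇒ big 54 00 00 00
L8: cp op=0x3:6|rd=8:4|rs=1:4|pad=0:18 ⇒ 0x0e040000 ⇒ big 0e 04 00 00

a6 d0 00 00 5e 0b a0 60 54 00 00 00 0e 04 00 00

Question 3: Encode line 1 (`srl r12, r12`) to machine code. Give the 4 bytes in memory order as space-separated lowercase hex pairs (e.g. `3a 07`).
9b 30 00 00

line 1 (srl): pack op=0x26:6|rd=12:4|rs=12:4|pad=0:18 = 0x9b300000; big→ 9b 30 00 00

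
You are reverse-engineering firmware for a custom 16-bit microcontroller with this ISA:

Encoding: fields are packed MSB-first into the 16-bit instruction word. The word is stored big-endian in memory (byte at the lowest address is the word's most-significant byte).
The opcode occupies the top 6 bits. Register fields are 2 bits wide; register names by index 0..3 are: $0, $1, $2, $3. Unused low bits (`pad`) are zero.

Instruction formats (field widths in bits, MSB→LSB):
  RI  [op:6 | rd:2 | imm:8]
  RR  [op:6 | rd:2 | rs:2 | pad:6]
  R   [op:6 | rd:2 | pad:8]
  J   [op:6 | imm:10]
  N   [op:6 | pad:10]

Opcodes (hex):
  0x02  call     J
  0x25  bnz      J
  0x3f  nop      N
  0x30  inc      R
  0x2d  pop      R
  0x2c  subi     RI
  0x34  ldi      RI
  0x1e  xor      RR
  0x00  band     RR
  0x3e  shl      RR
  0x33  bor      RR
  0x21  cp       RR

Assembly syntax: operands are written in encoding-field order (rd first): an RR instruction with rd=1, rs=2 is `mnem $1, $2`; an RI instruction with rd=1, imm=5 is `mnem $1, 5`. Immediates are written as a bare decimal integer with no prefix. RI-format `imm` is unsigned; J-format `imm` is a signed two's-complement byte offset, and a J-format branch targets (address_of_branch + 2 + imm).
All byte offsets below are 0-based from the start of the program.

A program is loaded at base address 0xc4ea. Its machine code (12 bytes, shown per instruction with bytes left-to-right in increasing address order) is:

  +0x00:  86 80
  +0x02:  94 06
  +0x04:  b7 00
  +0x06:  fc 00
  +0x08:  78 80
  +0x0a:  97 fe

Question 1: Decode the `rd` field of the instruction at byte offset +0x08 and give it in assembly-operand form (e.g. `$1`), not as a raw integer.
$0

@+08  big-endian(78 80) = 0x7880
  opcode bits[15:10]=0x1e: xor/RR
  rd: (w>>8)&0x3=0x0 → $0
  rs: (w>>6)&0x3=0x2 → $2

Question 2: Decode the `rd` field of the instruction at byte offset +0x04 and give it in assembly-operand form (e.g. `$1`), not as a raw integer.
off 0x04: read b7 00 as big → 0xb700
  opcode bits[15:10]=0x2d: pop/R
  rd@[9:8]=0x3 ⇒ $3

$3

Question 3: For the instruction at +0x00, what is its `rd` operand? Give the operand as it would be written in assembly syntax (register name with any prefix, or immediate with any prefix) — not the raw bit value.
+0x00: 86 80 ⇒ word 0x8680 (big)
  opcode bits[15:10]=0x21: cp/RR
  rd: (w>>8)&0x3=0x2 → $2
  rs: (w>>6)&0x3=0x2 → $2

$2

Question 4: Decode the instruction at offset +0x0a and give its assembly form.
bnz -2

off 0x0a: read 97 fe as big → 0x97fe
  top 6b → 0x25 → bnz [J]
  imm@[9:0]=0x3fe (s10→-2) ⇒ -2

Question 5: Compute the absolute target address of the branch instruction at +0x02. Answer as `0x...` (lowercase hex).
+0x02: 94 06 ⇒ word 0x9406 (big)
  opcode bits[15:10]=0x25: bnz/J
  imm@[9:0]=0x6 ⇒ 6
  target = base 0xc4ea + off 0x02 + 2 + imm 6 = 0xc4f4

0xc4f4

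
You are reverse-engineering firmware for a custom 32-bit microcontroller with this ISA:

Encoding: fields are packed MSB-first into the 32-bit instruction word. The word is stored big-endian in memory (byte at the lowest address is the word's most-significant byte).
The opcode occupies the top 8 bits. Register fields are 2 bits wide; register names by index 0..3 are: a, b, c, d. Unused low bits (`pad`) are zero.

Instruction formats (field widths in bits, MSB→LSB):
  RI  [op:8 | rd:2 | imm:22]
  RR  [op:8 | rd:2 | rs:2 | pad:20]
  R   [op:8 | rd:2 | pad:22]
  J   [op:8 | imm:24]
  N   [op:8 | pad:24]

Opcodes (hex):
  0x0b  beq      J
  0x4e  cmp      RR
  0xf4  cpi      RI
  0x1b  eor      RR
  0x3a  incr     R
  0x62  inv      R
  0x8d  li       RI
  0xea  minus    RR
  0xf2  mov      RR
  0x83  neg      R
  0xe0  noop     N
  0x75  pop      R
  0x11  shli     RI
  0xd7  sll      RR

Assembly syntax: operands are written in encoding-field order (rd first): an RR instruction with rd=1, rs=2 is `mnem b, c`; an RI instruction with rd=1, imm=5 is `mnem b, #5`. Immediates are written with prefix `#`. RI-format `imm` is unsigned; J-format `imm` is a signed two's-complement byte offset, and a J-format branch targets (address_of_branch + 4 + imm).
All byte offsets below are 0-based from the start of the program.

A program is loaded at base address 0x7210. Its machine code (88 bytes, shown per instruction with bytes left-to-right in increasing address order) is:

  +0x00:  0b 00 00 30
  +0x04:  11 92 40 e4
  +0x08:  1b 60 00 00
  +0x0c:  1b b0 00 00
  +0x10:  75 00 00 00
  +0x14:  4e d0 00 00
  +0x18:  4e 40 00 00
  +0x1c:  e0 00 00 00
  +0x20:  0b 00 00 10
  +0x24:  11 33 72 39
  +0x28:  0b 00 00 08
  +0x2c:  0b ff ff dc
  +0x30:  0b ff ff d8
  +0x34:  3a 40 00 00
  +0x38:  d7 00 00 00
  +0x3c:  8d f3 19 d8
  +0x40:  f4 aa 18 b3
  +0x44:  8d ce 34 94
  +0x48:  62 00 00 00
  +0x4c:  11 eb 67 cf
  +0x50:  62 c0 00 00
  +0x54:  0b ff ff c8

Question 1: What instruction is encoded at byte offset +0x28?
beq #8

@+28  big-endian(0b 00 00 08) = 0x0b000008
  opcode bits[31:24]=0xb: beq/J
  imm: (w>>0)&0xffffff=0x8 → #8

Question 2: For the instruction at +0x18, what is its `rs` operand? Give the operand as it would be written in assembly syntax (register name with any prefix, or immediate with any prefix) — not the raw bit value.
a

@+18  big-endian(4e 40 00 00) = 0x4e400000
  op=0x4e400000>>24=0x4e ⇒ cmp (RR)
  rd@[23:22]=0x1 ⇒ b
  rs@[21:20]=0x0 ⇒ a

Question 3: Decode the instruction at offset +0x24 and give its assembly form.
@+24  big-endian(11 33 72 39) = 0x11337239
  top 8b → 0x11 → shli [RI]
  [23:22] rd=0 = a
  [21:0] imm=3371577 = #3371577

shli a, #3371577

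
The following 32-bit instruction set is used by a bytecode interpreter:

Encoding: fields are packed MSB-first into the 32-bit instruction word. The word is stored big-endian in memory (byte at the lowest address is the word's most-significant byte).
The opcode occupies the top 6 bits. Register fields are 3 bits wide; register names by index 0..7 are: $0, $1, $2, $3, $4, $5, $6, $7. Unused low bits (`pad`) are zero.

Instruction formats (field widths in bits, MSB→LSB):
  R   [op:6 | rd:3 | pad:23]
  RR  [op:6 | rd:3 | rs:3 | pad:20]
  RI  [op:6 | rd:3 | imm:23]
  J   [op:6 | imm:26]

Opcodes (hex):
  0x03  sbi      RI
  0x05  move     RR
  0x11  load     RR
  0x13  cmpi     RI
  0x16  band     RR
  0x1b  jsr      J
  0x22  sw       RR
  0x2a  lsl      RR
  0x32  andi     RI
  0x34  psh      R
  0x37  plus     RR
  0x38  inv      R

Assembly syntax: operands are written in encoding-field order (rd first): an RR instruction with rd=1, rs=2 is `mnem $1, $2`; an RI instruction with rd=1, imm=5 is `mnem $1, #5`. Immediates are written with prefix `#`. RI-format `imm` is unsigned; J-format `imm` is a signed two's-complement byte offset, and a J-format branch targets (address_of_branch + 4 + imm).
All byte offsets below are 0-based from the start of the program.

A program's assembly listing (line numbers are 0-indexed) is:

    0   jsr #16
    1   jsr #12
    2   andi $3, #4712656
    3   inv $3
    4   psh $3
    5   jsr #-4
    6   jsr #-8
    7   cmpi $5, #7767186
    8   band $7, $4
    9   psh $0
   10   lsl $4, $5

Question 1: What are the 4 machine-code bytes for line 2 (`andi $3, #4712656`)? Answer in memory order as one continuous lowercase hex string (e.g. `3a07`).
L2: andi op=0x32:6|rd=3:3|imm=4712656:23 ⇒ 0xc9c7e8d0 ⇒ big c9 c7 e8 d0

c9c7e8d0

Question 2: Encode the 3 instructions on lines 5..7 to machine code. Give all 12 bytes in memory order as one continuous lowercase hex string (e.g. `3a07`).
5. jsr fields op=0x1b:6|imm=-4:26 → word 6ffffffch → 6f ff ff fc
6. jsr fields op=0x1b:6|imm=-8:26 → word 6ffffff8h → 6f ff ff f8
7. cmpi fields op=0x13:6|rd=5:3|imm=7767186:23 → word 4ef68492h → 4e f6 84 92

6ffffffc6ffffff84ef68492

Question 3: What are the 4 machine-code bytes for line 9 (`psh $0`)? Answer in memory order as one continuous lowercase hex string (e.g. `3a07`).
d0000000

line 9 (psh): pack op=0x34:6|rd=0:3|pad=0:23 = 0xd0000000; big→ d0 00 00 00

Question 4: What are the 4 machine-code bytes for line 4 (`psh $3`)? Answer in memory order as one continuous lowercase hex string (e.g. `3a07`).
L4: psh op=0x34:6|rd=3:3|pad=0:23 ⇒ 0xd1800000 ⇒ big d1 80 00 00

d1800000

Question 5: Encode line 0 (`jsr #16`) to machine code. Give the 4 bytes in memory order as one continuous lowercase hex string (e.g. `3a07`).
6c000010

0. jsr fields op=0x1b:6|imm=16:26 → word 6c000010h → 6c 00 00 10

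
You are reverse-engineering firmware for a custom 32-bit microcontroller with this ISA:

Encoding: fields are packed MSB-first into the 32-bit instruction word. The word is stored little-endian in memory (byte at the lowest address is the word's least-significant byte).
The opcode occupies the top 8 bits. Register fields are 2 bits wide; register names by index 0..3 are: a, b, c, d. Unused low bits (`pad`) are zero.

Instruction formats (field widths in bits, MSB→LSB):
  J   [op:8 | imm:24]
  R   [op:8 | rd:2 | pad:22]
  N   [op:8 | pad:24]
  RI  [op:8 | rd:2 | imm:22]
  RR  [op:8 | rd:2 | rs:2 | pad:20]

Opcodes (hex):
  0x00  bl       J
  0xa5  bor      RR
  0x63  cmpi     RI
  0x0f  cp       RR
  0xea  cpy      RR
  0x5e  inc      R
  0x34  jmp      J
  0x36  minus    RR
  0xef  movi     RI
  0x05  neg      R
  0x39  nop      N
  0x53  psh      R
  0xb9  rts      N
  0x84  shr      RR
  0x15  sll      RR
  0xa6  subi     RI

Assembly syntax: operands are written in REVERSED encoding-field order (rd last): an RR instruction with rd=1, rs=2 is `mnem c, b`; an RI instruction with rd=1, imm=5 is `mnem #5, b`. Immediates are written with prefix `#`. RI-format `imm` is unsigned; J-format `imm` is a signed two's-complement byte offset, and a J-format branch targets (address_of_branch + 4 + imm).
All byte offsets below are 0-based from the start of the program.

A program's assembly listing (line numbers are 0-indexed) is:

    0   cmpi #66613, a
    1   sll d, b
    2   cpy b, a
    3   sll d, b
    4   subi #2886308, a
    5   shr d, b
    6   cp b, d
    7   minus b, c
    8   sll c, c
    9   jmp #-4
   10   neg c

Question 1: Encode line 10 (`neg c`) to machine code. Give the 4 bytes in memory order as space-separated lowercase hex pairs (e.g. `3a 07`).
00 00 80 05

10. neg fields op=0x5:8|rd=2:2|pad=0:22 → word 05800000h → 00 00 80 05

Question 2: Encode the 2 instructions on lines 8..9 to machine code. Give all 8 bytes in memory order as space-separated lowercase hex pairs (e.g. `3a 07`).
line 8 (sll): pack op=0x15:8|rd=2:2|rs=2:2|pad=0:20 = 0x15a00000; little→ 00 00 a0 15
line 9 (jmp): pack op=0x34:8|imm=-4:24 = 0x34fffffc; little→ fc ff ff 34

00 00 a0 15 fc ff ff 34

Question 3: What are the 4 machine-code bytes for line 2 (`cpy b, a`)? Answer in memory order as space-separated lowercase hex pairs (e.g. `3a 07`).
00 00 10 ea

line 2 (cpy): pack op=0xea:8|rd=0:2|rs=1:2|pad=0:20 = 0xea100000; little→ 00 00 10 ea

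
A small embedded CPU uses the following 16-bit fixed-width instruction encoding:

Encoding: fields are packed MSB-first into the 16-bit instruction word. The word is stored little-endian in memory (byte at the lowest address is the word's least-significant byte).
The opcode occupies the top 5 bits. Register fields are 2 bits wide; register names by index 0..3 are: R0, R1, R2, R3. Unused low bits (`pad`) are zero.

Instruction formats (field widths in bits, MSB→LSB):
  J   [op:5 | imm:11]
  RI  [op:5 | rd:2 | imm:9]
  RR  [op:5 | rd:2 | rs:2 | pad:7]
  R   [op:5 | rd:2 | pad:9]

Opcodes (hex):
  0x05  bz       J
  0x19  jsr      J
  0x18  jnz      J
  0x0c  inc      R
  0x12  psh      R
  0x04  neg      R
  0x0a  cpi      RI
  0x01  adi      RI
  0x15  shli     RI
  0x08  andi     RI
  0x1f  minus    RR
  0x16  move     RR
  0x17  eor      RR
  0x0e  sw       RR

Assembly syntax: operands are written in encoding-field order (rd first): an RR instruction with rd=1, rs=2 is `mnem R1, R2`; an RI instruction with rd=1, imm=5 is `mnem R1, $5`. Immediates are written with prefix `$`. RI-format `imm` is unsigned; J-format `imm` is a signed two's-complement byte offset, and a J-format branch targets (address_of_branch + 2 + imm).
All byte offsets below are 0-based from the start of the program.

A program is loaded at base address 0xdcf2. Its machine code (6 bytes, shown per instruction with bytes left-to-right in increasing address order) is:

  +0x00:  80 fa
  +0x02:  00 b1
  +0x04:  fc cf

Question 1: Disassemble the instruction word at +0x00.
minus R1, R1

+0x00: 80 fa ⇒ word 0xfa80 (little)
  top 5b → 0x1f → minus [RR]
  rd: (w>>9)&0x3=0x1 → R1
  rs: (w>>7)&0x3=0x1 → R1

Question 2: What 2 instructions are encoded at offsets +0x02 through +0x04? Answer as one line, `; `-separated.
+0x02: 00 b1 ⇒ word 0xb100 (little)
  op=0xb100>>11=0x16 ⇒ move (RR)
  rd: (w>>9)&0x3=0x0 → R0
  rs: (w>>7)&0x3=0x2 → R2
+0x04: fc cf ⇒ word 0xcffc (little)
  op=0xcffc>>11=0x19 ⇒ jsr (J)
  imm: (w>>0)&0x7ff=0x7fc (s11→-4) → $-4

move R0, R2; jsr $-4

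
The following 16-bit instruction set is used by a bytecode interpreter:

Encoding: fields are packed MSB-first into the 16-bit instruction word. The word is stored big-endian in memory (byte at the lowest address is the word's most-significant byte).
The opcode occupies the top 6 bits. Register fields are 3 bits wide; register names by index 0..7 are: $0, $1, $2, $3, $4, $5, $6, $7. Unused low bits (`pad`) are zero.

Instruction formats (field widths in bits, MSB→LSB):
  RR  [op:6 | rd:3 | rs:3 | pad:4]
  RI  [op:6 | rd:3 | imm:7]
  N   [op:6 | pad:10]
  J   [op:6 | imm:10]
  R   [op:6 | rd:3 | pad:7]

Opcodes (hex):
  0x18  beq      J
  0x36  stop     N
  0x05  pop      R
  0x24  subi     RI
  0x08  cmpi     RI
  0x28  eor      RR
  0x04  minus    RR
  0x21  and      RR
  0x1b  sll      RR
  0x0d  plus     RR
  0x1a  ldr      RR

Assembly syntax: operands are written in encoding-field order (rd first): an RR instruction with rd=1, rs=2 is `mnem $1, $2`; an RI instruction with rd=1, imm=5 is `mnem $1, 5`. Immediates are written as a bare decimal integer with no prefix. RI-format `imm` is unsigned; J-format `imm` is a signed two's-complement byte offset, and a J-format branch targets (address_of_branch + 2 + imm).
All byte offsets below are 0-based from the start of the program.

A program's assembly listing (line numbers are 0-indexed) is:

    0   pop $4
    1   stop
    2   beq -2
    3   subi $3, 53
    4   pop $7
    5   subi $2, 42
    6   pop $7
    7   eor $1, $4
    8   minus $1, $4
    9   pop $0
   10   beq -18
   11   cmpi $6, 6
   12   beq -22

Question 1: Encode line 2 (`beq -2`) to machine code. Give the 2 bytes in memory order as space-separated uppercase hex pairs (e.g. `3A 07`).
63 FE

line 2 (beq): pack op=0x18:6|imm=-2:10 = 0x63fe; big→ 63 fe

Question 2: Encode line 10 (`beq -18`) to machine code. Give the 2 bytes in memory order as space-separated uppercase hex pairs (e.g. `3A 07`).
L10: beq op=0x18:6|imm=-18:10 ⇒ 0x63ee ⇒ big 63 ee

63 EE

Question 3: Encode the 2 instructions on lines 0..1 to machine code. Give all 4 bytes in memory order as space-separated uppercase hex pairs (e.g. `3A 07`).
line 0 (pop): pack op=0x5:6|rd=4:3|pad=0:7 = 0x1600; big→ 16 00
line 1 (stop): pack op=0x36:6|pad=0:10 = 0xd800; big→ d8 00

16 00 D8 00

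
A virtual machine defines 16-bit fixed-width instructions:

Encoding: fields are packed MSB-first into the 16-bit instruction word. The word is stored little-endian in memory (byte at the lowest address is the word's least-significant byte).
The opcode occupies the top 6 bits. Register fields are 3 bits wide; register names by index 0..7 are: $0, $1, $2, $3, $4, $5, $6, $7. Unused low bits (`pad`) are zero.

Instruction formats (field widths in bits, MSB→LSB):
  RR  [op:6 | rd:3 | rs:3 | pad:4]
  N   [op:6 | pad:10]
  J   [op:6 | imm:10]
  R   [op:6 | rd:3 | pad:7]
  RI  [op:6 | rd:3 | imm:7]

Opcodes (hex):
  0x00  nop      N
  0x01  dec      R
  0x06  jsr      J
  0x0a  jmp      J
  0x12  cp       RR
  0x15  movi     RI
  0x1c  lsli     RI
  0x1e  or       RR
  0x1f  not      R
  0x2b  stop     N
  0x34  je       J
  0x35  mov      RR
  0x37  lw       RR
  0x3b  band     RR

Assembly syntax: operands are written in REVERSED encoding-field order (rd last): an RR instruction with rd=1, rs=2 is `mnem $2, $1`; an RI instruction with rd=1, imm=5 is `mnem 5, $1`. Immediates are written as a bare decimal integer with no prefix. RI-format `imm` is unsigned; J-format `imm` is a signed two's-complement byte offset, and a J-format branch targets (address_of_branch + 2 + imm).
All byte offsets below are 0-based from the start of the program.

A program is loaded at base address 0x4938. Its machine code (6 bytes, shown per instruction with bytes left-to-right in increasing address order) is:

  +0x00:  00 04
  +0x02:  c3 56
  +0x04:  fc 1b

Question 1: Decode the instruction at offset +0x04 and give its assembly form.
+0x04: fc 1b ⇒ word 0x1bfc (little)
  opcode bits[15:10]=0x6: jsr/J
  [9:0] imm=1020 (s10→-4) = -4

jsr -4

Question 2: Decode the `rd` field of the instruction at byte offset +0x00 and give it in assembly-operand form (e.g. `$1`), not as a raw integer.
$0

@+00  little-endian(00 04) = 0x0400
  op=0x0400>>10=0x1 ⇒ dec (R)
  rd@[9:7]=0x0 ⇒ $0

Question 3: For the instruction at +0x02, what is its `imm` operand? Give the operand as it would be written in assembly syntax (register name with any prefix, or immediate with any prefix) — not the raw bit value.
[02] c3 56 → 0x56c3
  top 6b → 0x15 → movi [RI]
  [9:7] rd=5 = $5
  [6:0] imm=67 = 67

67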